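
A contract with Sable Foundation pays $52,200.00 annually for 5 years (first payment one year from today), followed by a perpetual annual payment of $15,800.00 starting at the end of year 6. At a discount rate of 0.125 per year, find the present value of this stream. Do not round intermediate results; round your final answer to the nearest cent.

PV of 5-year annuity: $52,200.00 × [1 − (1+0.125)^−5] / 0.125 = 185861.66743
Perpetuity value at year 5: $15,800.00 / 0.125 = 126400.00000
PV of perpetuity: 126400.00000 / (1+0.125)^5 = 70143.02020
Total PV = 185861.66743 + 70143.02020 = 256004.68763

$256004.69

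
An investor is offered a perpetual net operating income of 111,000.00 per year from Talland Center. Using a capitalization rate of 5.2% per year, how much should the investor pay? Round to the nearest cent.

Level perpetuity: PV = C / r = 111,000.00 / 0.052 = 2,134,615.38

2134615.38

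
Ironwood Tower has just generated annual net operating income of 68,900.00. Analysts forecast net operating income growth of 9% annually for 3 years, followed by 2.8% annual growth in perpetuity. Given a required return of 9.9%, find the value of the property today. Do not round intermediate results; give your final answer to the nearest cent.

1176618.84

D_1 = 75101.00000
D_2 = 81860.09000
D_3 = 89227.49810
Terminal value at year 3: TV = D_3×(1+g_2)/(r−g_2) = 91725.86805/0.071 = 1291913.63446
P_0 = D_1/(1+r)^1 + D_2/(1+r)^2 + D_3/(1+r)^3 + TV/(1+r)^3
    = 68335.75978 + 67776.14027 + 67221.10364 + 973285.83861 = 1176618.84230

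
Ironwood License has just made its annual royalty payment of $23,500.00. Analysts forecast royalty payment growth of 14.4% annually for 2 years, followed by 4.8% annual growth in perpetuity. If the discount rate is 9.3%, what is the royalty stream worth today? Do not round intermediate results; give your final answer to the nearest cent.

D_1 = 26884.00000
D_2 = 30755.29600
Terminal value at year 2: TV = D_2×(1+g_2)/(r−g_2) = 32231.55021/0.045 = 716256.67129
P_0 = D_1/(1+r)^1 + D_2/(1+r)^2 + TV/(1+r)^2
    = 24596.52333 + 25744.21106 + 599554.07094 = 649894.80533

$649894.81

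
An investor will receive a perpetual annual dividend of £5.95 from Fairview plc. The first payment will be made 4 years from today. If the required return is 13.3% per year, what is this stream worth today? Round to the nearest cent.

£30.76

Value at end of year 3: C / r = £5.95 / 0.133 = £44.7368
Discount to today: PV = £44.7368 / (1 + 0.133)^3 = £44.7368 / 1.454420 = £30.76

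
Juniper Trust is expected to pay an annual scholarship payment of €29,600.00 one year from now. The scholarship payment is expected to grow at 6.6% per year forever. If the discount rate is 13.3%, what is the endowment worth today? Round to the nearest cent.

Growing perpetuity: P = D₁ / (r − g) = €29,600.0000 / (0.133 − 0.066) = €441,791.04

€441791.04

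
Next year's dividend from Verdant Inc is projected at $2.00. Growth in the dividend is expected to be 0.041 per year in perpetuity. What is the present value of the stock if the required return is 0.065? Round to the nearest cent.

Growing perpetuity: P = D₁ / (r − g) = $2.0000 / (0.065 − 0.041) = $83.33

$83.33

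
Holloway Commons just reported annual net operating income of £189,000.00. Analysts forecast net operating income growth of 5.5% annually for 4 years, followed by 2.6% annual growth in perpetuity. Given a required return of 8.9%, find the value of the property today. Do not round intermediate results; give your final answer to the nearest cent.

D_1 = 199395.00000
D_2 = 210361.72500
D_3 = 221931.61988
D_4 = 234137.85897
Terminal value at year 4: TV = D_4×(1+g_2)/(r−g_2) = 240225.44330/0.063 = 3813102.27462
P_0 = D_1/(1+r)^1 + D_2/(1+r)^2 + D_3/(1+r)^3 + D_4/(1+r)^4 + TV/(1+r)^4
    = 183099.17355 + 177382.57860 + 171844.46320 + 166479.25498 + 2711233.58117 = 3410039.05151

£3410039.05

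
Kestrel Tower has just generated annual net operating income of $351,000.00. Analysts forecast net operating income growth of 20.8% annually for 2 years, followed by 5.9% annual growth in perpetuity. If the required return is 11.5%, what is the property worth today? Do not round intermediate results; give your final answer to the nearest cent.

D_1 = 424008.00000
D_2 = 512201.66400
Terminal value at year 2: TV = D_2×(1+g_2)/(r−g_2) = 542421.56218/0.056 = 9686099.32457
P_0 = D_1/(1+r)^1 + D_2/(1+r)^2 + TV/(1+r)^2
    = 380276.23318 + 411994.34053 + 7791107.26101 = 8583377.83472

$8583377.83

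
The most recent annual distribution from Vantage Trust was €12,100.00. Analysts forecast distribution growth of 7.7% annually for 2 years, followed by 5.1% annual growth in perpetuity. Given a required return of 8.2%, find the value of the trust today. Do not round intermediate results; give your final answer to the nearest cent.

€430478.91

D_1 = 13031.70000
D_2 = 14035.14090
Terminal value at year 2: TV = D_2×(1+g_2)/(r−g_2) = 14750.93309/0.031 = 475836.55116
P_0 = D_1/(1+r)^1 + D_2/(1+r)^2 + TV/(1+r)^2
    = 12044.08503 + 11988.42844 + 406446.39655 = 430478.91002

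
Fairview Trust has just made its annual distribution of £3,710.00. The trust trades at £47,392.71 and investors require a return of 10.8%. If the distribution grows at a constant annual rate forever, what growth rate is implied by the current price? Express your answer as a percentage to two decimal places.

2.76%

P = D₀(1+g)/(r−g) ⇒ P(r−g) = D₀(1+g) ⇒ g(P+D₀) = P·r − D₀
g = (P·r − D₀)/(P + D₀) = (£47,392.71×0.108 − £3,710.00) / (£47,392.71 + £3,710.00) = 0.027560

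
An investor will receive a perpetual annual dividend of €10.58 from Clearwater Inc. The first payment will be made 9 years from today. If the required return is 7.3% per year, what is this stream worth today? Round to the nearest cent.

€82.48

Value at end of year 8: C / r = €10.58 / 0.073 = €144.9315
Discount to today: PV = €144.9315 / (1 + 0.073)^8 = €144.9315 / 1.757105 = €82.48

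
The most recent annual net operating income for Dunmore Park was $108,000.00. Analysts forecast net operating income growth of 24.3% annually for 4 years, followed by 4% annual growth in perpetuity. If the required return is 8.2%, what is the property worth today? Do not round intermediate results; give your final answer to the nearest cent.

$5276272.84

D_1 = 134244.00000
D_2 = 166865.29200
D_3 = 207413.55796
D_4 = 257815.05254
Terminal value at year 4: TV = D_4×(1+g_2)/(r−g_2) = 268127.65464/0.042 = 6383991.77716
P_0 = D_1/(1+r)^1 + D_2/(1+r)^2 + D_3/(1+r)^3 + D_4/(1+r)^4 + TV/(1+r)^4
    = 124070.24030 + 142531.70858 + 163740.21605 + 188104.51807 + 4657826.16179 = 5276272.84479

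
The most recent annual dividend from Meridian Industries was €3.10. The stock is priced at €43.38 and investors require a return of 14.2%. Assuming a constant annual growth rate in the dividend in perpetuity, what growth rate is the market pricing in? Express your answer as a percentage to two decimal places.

P = D₀(1+g)/(r−g) ⇒ P(r−g) = D₀(1+g) ⇒ g(P+D₀) = P·r − D₀
g = (P·r − D₀)/(P + D₀) = (€43.38×0.142 − €3.10) / (€43.38 + €3.10) = 0.065834

6.58%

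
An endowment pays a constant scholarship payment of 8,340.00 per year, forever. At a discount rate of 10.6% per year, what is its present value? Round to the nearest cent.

78679.25

Level perpetuity: PV = C / r = 8,340.00 / 0.106 = 78,679.25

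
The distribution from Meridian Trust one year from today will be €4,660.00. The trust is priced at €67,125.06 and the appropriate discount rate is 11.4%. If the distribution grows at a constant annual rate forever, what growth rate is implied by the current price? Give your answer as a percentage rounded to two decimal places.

P = D₁/(r−g) ⇒ g = r − D₁/P = 0.114 − €4,660.00/€67,125.06 = 0.044577

4.46%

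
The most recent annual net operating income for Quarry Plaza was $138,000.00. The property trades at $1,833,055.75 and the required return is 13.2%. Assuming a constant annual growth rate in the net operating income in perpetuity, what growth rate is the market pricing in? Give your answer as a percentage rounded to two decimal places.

5.27%

P = D₀(1+g)/(r−g) ⇒ P(r−g) = D₀(1+g) ⇒ g(P+D₀) = P·r − D₀
g = (P·r − D₀)/(P + D₀) = ($1,833,055.75×0.132 − $138,000.00) / ($1,833,055.75 + $138,000.00) = 0.052745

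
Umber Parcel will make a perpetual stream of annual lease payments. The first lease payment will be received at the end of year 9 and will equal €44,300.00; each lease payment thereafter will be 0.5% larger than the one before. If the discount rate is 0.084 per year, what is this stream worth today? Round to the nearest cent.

€294132.07

Value at end of year 8: C₁ / (r − g) = €44,300.00 / (0.084 − 0.005) = €560,759.4937
Discount to today: PV = €560,759.4937 / (1 + 0.084)^8 = €560,759.4937 / 1.906489 = €294,132.07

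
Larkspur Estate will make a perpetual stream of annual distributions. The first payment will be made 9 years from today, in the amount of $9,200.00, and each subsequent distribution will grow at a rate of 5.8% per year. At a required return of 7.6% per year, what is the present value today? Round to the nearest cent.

$284457.34

Value at end of year 8: C₁ / (r − g) = $9,200.00 / (0.076 − 0.058) = $511,111.1111
Discount to today: PV = $511,111.1111 / (1 + 0.076)^8 = $511,111.1111 / 1.796794 = $284,457.34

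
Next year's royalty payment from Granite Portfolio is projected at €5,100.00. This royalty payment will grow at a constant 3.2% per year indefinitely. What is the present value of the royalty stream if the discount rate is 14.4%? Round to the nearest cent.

Growing perpetuity: P = D₁ / (r − g) = €5,100.0000 / (0.144 − 0.032) = €45,535.71

€45535.71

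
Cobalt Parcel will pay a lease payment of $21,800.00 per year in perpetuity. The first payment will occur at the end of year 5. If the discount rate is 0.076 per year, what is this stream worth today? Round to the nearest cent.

Value at end of year 4: C / r = $21,800.00 / 0.076 = $286,842.1053
Discount to today: PV = $286,842.1053 / (1 + 0.076)^4 = $286,842.1053 / 1.340445 = $213,990.17

$213990.17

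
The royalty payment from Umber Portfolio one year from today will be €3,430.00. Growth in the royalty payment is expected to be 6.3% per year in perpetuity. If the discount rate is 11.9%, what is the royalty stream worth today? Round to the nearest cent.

€61250.00

Growing perpetuity: P = D₁ / (r − g) = €3,430.0000 / (0.119 − 0.063) = €61,250.00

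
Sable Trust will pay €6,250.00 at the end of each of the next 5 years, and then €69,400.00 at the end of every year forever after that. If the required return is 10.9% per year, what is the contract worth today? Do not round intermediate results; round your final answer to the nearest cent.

PV of 5-year annuity: €6,250.00 × [1 − (1+0.109)^−5] / 0.109 = 23157.58186
Perpetuity value at year 5: €69,400.00 / 0.109 = 636697.24771
PV of perpetuity: 636697.24771 / (1+0.109)^5 = 379555.45871
Total PV = 23157.58186 + 379555.45871 = 402713.04057

€402713.04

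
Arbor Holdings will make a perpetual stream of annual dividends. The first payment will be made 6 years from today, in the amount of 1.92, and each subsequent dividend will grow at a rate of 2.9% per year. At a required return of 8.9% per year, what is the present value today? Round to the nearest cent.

Value at end of year 5: C₁ / (r − g) = 1.92 / (0.089 − 0.029) = 32.0000
Discount to today: PV = 32.0000 / (1 + 0.089)^5 = 32.0000 / 1.531579 = 20.89

20.89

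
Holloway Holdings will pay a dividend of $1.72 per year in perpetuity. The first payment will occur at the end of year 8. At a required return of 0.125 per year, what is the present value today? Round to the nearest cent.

$6.03

Value at end of year 7: C / r = $1.72 / 0.125 = $13.7600
Discount to today: PV = $13.7600 / (1 + 0.125)^7 = $13.7600 / 2.280697 = $6.03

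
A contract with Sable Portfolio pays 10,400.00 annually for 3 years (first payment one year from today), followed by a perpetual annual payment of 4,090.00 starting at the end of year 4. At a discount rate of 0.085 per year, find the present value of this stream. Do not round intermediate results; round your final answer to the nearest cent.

64233.53

PV of 3-year annuity: 10,400.00 × [1 − (1+0.085)^−3] / 0.085 = 26561.83266
Perpetuity value at year 3: 4,090.00 / 0.085 = 48117.64706
PV of perpetuity: 48117.64706 / (1+0.085)^3 = 37671.69556
Total PV = 26561.83266 + 37671.69556 = 64233.52822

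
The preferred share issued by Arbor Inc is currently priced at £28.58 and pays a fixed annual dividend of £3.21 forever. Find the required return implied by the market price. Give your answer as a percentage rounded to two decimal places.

11.23%

P = C/r ⇒ r = C/P = £3.21/£28.58 = 0.112316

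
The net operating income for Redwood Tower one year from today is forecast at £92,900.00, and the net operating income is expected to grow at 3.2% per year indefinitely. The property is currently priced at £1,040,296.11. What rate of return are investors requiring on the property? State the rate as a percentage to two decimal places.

12.13%

P = D₁/(r − g) ⇒ r = D₁/P + g = £92,900.0000/£1,040,296.11 + 0.032 = 0.089301 + 0.032 = 0.121301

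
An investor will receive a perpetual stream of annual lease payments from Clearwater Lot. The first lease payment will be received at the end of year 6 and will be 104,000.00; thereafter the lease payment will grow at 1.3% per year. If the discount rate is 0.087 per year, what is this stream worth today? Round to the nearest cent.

926091.50

Value at end of year 5: C₁ / (r − g) = 104,000.00 / (0.087 − 0.013) = 1,405,405.4054
Discount to today: PV = 1,405,405.4054 / (1 + 0.087)^5 = 1,405,405.4054 / 1.517566 = 926,091.50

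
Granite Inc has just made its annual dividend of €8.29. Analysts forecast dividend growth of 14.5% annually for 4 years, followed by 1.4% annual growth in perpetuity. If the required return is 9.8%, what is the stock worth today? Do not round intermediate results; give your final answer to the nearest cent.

€155.20

D_1 = 9.49205
D_2 = 10.86840
D_3 = 12.44431
D_4 = 14.24874
Terminal value at year 4: TV = D_4×(1+g_2)/(r−g_2) = 14.44822/0.084 = 172.00265
P_0 = D_1/(1+r)^1 + D_2/(1+r)^2 + D_3/(1+r)^3 + D_4/(1+r)^4 + TV/(1+r)^4
    = 8.64485 + 9.01490 + 9.40078 + 9.80318 + 118.33843 = 155.20214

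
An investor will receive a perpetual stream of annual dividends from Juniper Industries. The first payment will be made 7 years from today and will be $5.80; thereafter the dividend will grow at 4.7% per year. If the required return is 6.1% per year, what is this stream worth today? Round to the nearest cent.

Value at end of year 6: C₁ / (r − g) = $5.80 / (0.061 − 0.047) = $414.2857
Discount to today: PV = $414.2857 / (1 + 0.061)^6 = $414.2857 / 1.426567 = $290.41

$290.41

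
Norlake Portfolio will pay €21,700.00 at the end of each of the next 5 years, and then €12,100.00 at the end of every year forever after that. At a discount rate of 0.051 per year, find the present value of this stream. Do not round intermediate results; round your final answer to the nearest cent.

€278703.24

PV of 5-year annuity: €21,700.00 × [1 − (1+0.051)^−5] / 0.051 = 93690.50479
Perpetuity value at year 5: €12,100.00 / 0.051 = 237254.90196
PV of perpetuity: 237254.90196 / (1+0.051)^5 = 185012.73109
Total PV = 93690.50479 + 185012.73109 = 278703.23588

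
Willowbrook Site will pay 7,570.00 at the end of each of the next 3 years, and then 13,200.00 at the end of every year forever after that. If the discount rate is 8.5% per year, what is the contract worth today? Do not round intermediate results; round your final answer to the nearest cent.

PV of 3-year annuity: 7,570.00 × [1 − (1+0.085)^−3] / 0.085 = 19333.94935
Perpetuity value at year 3: 13,200.00 / 0.085 = 155294.11765
PV of perpetuity: 155294.11765 / (1+0.085)^3 = 121581.02234
Total PV = 19333.94935 + 121581.02234 = 140914.97170

140914.97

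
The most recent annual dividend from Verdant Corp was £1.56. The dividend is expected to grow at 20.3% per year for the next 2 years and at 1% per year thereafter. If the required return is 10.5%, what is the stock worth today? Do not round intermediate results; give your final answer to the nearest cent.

£23.20

D_1 = 1.87668
D_2 = 2.25765
Terminal value at year 2: TV = D_2×(1+g_2)/(r−g_2) = 2.28022/0.095 = 24.00234
P_0 = D_1/(1+r)^1 + D_2/(1+r)^2 + TV/(1+r)^2
    = 1.69835 + 1.84898 + 19.65754 = 23.20486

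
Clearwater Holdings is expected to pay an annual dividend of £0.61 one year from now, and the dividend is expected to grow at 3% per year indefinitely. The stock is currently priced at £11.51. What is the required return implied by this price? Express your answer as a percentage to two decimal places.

8.30%

P = D₁/(r − g) ⇒ r = D₁/P + g = £0.6100/£11.51 + 0.03 = 0.052997 + 0.03 = 0.082997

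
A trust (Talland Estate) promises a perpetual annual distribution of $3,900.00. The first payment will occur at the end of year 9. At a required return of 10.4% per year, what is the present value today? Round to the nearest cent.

Value at end of year 8: C / r = $3,900.00 / 0.104 = $37,500.0000
Discount to today: PV = $37,500.0000 / (1 + 0.104)^8 = $37,500.0000 / 2.206747 = $16,993.34

$16993.34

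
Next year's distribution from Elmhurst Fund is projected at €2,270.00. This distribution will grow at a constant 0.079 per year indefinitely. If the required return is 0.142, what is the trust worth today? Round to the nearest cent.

€36031.75

Growing perpetuity: P = D₁ / (r − g) = €2,270.0000 / (0.142 − 0.079) = €36,031.75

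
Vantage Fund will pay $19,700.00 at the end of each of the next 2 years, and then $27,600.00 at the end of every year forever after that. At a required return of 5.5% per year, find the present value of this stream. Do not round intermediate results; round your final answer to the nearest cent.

PV of 2-year annuity: $19,700.00 × [1 − (1+0.055)^−2] / 0.055 = 36372.49837
Perpetuity value at year 2: $27,600.00 / 0.055 = 501818.18182
PV of perpetuity: 501818.18182 / (1+0.055)^2 = 450859.75770
Total PV = 36372.49837 + 450859.75770 = 487232.25608

$487232.26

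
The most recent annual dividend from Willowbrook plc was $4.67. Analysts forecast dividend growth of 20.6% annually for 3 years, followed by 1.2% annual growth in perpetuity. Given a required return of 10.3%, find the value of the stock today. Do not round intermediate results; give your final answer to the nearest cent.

$84.68

D_1 = 5.63202
D_2 = 6.79222
D_3 = 8.19141
Terminal value at year 3: TV = D_3×(1+g_2)/(r−g_2) = 8.28971/0.091 = 91.09571
P_0 = D_1/(1+r)^1 + D_2/(1+r)^2 + D_3/(1+r)^3 + TV/(1+r)^3
    = 5.10609 + 5.58291 + 6.10425 + 67.88462 = 84.67787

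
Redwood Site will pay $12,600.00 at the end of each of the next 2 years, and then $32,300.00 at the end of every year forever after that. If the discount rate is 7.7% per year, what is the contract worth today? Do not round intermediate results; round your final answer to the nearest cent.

$384205.17

PV of 2-year annuity: $12,600.00 × [1 − (1+0.077)^−2] / 0.077 = 22561.89819
Perpetuity value at year 2: $32,300.00 / 0.077 = 419480.51948
PV of perpetuity: 419480.51948 / (1+0.077)^2 = 361643.27255
Total PV = 22561.89819 + 361643.27255 = 384205.17073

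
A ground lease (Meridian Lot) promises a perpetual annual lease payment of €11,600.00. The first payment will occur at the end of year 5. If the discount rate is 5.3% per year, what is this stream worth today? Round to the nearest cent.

Value at end of year 4: C / r = €11,600.00 / 0.053 = €218,867.9245
Discount to today: PV = €218,867.9245 / (1 + 0.053)^4 = €218,867.9245 / 1.229457 = €178,019.93

€178019.93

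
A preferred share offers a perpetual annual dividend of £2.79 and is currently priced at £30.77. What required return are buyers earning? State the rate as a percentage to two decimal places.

P = C/r ⇒ r = C/P = £2.79/£30.77 = 0.090673

9.07%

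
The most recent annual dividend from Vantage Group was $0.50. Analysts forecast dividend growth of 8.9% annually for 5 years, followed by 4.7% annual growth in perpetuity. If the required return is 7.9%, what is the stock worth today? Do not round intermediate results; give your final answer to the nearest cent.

$19.70

D_1 = 0.54450
D_2 = 0.59296
D_3 = 0.64573
D_4 = 0.70320
D_5 = 0.76579
Terminal value at year 5: TV = D_5×(1+g_2)/(r−g_2) = 0.80178/0.032 = 25.05567
P_0 = D_1/(1+r)^1 + D_2/(1+r)^2 + D_3/(1+r)^3 + D_4/(1+r)^4 + D_5/(1+r)^5 + TV/(1+r)^5
    = 0.50463 + 0.50931 + 0.51403 + 0.51879 + 0.52360 + 17.13164 = 19.70201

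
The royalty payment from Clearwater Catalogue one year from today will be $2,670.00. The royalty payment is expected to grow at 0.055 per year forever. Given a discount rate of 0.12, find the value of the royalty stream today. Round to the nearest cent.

Growing perpetuity: P = D₁ / (r − g) = $2,670.0000 / (0.12 − 0.055) = $41,076.92

$41076.92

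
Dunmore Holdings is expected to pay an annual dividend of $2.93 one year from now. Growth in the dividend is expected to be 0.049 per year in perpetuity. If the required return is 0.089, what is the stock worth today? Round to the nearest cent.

$73.25

Growing perpetuity: P = D₁ / (r − g) = $2.9300 / (0.089 − 0.049) = $73.25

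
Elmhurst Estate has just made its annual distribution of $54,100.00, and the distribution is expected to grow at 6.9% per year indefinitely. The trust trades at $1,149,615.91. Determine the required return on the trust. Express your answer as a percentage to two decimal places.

11.93%

D₁ = $54,100.00 × 1.069 = $57,832.9000
P = D₁/(r − g) ⇒ r = D₁/P + g = $57,832.9000/$1,149,615.91 + 0.069 = 0.050306 + 0.069 = 0.119306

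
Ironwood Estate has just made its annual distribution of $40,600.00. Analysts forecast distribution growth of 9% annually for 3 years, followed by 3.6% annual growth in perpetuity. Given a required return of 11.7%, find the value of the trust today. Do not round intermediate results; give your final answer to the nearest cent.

D_1 = 44254.00000
D_2 = 48236.86000
D_3 = 52578.17740
Terminal value at year 3: TV = D_3×(1+g_2)/(r−g_2) = 54470.99179/0.081 = 672481.38008
P_0 = D_1/(1+r)^1 + D_2/(1+r)^2 + D_3/(1+r)^3 + TV/(1+r)^3
    = 39618.62131 + 38660.96439 + 37726.45585 + 482526.02793 = 598532.06948

$598532.07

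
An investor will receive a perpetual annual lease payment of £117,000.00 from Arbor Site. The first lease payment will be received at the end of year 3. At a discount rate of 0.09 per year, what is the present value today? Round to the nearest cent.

Value at end of year 2: C / r = £117,000.00 / 0.09 = £1,300,000.0000
Discount to today: PV = £1,300,000.0000 / (1 + 0.09)^2 = £1,300,000.0000 / 1.188100 = £1,094,183.99

£1094183.99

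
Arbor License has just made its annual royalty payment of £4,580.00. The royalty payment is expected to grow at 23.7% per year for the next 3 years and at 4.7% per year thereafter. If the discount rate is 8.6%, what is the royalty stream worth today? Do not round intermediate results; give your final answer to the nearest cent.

£199632.50

D_1 = 5665.46000
D_2 = 7008.17402
D_3 = 8669.11126
Terminal value at year 3: TV = D_3×(1+g_2)/(r−g_2) = 9076.55949/0.039 = 232732.29467
P_0 = D_1/(1+r)^1 + D_2/(1+r)^2 + D_3/(1+r)^3 + TV/(1+r)^3
    = 5216.81400 + 5942.17211 + 6768.38573 + 181705.12459 = 199632.49642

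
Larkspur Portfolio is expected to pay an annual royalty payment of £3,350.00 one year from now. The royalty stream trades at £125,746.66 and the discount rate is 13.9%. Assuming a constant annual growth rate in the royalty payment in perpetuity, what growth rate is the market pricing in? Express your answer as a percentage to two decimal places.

11.24%

P = D₁/(r−g) ⇒ g = r − D₁/P = 0.139 − £3,350.00/£125,746.66 = 0.112359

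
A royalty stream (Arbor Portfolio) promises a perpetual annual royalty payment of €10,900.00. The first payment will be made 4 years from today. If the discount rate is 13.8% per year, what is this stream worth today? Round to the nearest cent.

Value at end of year 3: C / r = €10,900.00 / 0.138 = €78,985.5072
Discount to today: PV = €78,985.5072 / (1 + 0.138)^3 = €78,985.5072 / 1.473760 = €53,594.55

€53594.55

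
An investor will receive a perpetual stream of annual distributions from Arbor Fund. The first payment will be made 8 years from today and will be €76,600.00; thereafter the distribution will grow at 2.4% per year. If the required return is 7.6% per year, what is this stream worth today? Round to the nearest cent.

Value at end of year 7: C₁ / (r − g) = €76,600.00 / (0.076 − 0.024) = €1,473,076.9231
Discount to today: PV = €1,473,076.9231 / (1 + 0.076)^7 = €1,473,076.9231 / 1.669882 = €882,144.09

€882144.09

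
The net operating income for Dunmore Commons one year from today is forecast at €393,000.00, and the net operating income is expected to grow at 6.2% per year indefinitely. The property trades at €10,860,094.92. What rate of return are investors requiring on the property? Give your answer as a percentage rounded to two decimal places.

P = D₁/(r − g) ⇒ r = D₁/P + g = €393,000.0000/€10,860,094.92 + 0.062 = 0.036188 + 0.062 = 0.098188

9.82%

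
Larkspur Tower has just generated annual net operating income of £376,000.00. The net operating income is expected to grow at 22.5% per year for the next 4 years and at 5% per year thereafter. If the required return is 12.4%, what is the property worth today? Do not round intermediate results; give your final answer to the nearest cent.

D_1 = 460600.00000
D_2 = 564235.00000
D_3 = 691187.87500
D_4 = 846705.14687
Terminal value at year 4: TV = D_4×(1+g_2)/(r−g_2) = 889040.40422/0.074 = 12014059.51647
P_0 = D_1/(1+r)^1 + D_2/(1+r)^2 + D_3/(1+r)^3 + D_4/(1+r)^4 + TV/(1+r)^4
    = 409786.47687 + 446608.92719 + 486740.15641 + 530477.48364 + 7527045.37593 = 9400658.42004

£9400658.42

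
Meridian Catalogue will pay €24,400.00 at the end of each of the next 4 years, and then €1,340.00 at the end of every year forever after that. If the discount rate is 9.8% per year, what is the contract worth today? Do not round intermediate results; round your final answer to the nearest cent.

€87088.16

PV of 4-year annuity: €24,400.00 × [1 − (1+0.098)^−4] / 0.098 = 77680.76439
Perpetuity value at year 4: €1,340.00 / 0.098 = 13673.46939
PV of perpetuity: 13673.46939 / (1+0.098)^4 = 9407.39462
Total PV = 77680.76439 + 9407.39462 = 87088.15901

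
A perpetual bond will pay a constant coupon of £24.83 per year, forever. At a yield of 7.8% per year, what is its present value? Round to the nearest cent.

£318.33

Level perpetuity: PV = C / r = £24.83 / 0.078 = £318.33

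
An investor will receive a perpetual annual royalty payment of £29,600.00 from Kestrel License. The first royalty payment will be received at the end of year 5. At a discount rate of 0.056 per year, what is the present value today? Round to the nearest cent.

£425057.82

Value at end of year 4: C / r = £29,600.00 / 0.056 = £528,571.4286
Discount to today: PV = £528,571.4286 / (1 + 0.056)^4 = £528,571.4286 / 1.243528 = £425,057.82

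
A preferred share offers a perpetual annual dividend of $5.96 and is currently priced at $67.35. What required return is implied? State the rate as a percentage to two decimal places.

P = C/r ⇒ r = C/P = $5.96/$67.35 = 0.088493

8.85%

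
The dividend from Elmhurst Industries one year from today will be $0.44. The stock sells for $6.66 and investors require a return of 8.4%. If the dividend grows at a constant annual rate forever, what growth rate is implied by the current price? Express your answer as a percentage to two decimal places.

P = D₁/(r−g) ⇒ g = r − D₁/P = 0.084 − $0.44/$6.66 = 0.017934

1.79%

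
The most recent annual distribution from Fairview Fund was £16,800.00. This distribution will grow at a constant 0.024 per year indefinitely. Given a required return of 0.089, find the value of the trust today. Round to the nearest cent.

D₁ = D₀ × (1 + g) = £16,800.00 × 1.024 = £17,203.2000
Growing perpetuity: P = D₁ / (r − g) = £17,203.2000 / (0.089 − 0.024) = £264,664.62

£264664.62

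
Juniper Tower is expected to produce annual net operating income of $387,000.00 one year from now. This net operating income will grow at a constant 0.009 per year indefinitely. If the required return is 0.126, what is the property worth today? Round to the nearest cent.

$3307692.31

Growing perpetuity: P = D₁ / (r − g) = $387,000.0000 / (0.126 − 0.009) = $3,307,692.31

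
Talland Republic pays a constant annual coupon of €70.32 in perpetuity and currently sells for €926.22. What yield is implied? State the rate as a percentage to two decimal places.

P = C/r ⇒ r = C/P = €70.32/€926.22 = 0.075921

7.59%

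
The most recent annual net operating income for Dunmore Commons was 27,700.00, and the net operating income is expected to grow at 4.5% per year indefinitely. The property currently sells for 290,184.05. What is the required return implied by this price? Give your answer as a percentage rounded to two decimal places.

D₁ = 27,700.00 × 1.045 = 28,946.5000
P = D₁/(r − g) ⇒ r = D₁/P + g = 28,946.5000/290,184.05 + 0.045 = 0.099752 + 0.045 = 0.144752

14.48%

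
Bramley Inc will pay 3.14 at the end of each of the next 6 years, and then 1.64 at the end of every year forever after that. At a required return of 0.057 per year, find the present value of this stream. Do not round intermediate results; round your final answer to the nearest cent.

36.22

PV of 6-year annuity: 3.14 × [1 − (1+0.057)^−6] / 0.057 = 15.58701
Perpetuity value at year 6: 1.64 / 0.057 = 28.77193
PV of perpetuity: 28.77193 / (1+0.057)^6 = 20.63094
Total PV = 15.58701 + 20.63094 = 36.21795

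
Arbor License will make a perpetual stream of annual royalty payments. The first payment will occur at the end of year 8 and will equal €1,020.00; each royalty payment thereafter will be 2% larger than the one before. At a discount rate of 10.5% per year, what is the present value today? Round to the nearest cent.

Value at end of year 7: C₁ / (r − g) = €1,020.00 / (0.105 − 0.02) = €12,000.0000
Discount to today: PV = €12,000.0000 / (1 + 0.105)^7 = €12,000.0000 / 2.011574 = €5,965.48

€5965.48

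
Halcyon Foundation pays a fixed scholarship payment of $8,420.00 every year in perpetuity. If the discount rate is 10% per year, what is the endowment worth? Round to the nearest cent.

Level perpetuity: PV = C / r = $8,420.00 / 0.1 = $84,200.00

$84200.00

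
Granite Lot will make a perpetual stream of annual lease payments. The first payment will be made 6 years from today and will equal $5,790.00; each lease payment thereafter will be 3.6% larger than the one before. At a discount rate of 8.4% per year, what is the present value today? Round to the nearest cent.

Value at end of year 5: C₁ / (r − g) = $5,790.00 / (0.084 − 0.036) = $120,625.0000
Discount to today: PV = $120,625.0000 / (1 + 0.084)^5 = $120,625.0000 / 1.496740 = $80,591.81

$80591.81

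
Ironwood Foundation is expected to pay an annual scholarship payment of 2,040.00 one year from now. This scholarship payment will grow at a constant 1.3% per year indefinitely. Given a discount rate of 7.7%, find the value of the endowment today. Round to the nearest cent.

31875.00

Growing perpetuity: P = D₁ / (r − g) = 2,040.0000 / (0.077 − 0.013) = 31,875.00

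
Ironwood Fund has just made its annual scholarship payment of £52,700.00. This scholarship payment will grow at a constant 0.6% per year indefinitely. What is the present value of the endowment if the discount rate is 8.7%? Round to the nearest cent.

D₁ = D₀ × (1 + g) = £52,700.00 × 1.006 = £53,016.2000
Growing perpetuity: P = D₁ / (r − g) = £53,016.2000 / (0.087 − 0.006) = £654,520.99

£654520.99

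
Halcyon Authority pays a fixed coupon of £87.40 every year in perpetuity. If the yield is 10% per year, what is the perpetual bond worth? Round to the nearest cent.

£874.00

Level perpetuity: PV = C / r = £87.40 / 0.1 = £874.00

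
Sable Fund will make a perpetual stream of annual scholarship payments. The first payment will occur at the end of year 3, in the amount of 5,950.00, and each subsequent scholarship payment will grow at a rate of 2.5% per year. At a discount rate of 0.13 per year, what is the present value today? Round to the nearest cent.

44378.31

Value at end of year 2: C₁ / (r − g) = 5,950.00 / (0.13 − 0.025) = 56,666.6667
Discount to today: PV = 56,666.6667 / (1 + 0.13)^2 = 56,666.6667 / 1.276900 = 44,378.31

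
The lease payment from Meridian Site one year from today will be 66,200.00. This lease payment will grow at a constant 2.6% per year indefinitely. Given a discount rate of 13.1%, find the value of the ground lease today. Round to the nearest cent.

Growing perpetuity: P = D₁ / (r − g) = 66,200.0000 / (0.131 − 0.026) = 630,476.19

630476.19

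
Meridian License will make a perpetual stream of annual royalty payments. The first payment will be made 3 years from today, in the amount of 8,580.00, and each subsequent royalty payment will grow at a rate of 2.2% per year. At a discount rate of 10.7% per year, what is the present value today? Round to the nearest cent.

Value at end of year 2: C₁ / (r − g) = 8,580.00 / (0.107 − 0.022) = 100,941.1765
Discount to today: PV = 100,941.1765 / (1 + 0.107)^2 = 100,941.1765 / 1.225449 = 82,370.77

82370.77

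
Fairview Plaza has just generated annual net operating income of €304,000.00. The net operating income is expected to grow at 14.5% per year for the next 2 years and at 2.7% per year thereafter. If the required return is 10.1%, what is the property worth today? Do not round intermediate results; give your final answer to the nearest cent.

D_1 = 348080.00000
D_2 = 398551.60000
Terminal value at year 2: TV = D_2×(1+g_2)/(r−g_2) = 409312.49320/0.074 = 5531249.90811
P_0 = D_1/(1+r)^1 + D_2/(1+r)^2 + TV/(1+r)^2
    = 316148.95550 + 328783.42783 + 4562980.81598 = 5207913.19930

€5207913.20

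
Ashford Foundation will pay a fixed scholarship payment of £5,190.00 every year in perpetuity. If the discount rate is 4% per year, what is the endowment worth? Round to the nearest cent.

Level perpetuity: PV = C / r = £5,190.00 / 0.04 = £129,750.00

£129750.00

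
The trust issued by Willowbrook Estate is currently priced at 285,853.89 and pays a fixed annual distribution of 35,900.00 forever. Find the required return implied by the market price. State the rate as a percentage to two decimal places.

P = C/r ⇒ r = C/P = 35,900.00/285,853.89 = 0.125589

12.56%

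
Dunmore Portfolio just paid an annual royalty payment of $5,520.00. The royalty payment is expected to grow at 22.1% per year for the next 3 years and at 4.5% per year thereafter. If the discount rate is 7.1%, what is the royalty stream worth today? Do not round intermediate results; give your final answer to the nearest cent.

D_1 = 6739.92000
D_2 = 8229.44232
D_3 = 10048.14907
Terminal value at year 3: TV = D_3×(1+g_2)/(r−g_2) = 10500.31578/0.026 = 403858.29927
P_0 = D_1/(1+r)^1 + D_2/(1+r)^2 + D_3/(1+r)^3 + TV/(1+r)^3
    = 6293.10924 + 7174.49709 + 8179.32862 + 328746.09255 = 350393.02751

$350393.03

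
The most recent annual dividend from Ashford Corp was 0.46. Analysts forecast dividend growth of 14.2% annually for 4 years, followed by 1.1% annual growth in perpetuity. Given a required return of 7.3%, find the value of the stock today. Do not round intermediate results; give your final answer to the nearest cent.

D_1 = 0.52532
D_2 = 0.59992
D_3 = 0.68510
D_4 = 0.78239
Terminal value at year 4: TV = D_4×(1+g_2)/(r−g_2) = 0.79099/0.062 = 12.75797
P_0 = D_1/(1+r)^1 + D_2/(1+r)^2 + D_3/(1+r)^3 + D_4/(1+r)^4 + TV/(1+r)^4
    = 0.48958 + 0.52106 + 0.55457 + 0.59023 + 9.62460 = 11.78005

11.78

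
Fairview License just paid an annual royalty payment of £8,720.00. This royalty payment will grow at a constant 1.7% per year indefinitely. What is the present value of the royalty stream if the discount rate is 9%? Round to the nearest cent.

£121482.74

D₁ = D₀ × (1 + g) = £8,720.00 × 1.017 = £8,868.2400
Growing perpetuity: P = D₁ / (r − g) = £8,868.2400 / (0.09 − 0.017) = £121,482.74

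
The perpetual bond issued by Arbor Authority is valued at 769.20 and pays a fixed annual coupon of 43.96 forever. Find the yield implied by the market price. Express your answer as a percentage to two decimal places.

5.72%

P = C/r ⇒ r = C/P = 43.96/769.20 = 0.057150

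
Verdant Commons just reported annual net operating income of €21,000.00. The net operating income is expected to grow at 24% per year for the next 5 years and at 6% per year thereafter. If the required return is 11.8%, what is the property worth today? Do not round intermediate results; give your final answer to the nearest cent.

€788966.91

D_1 = 26040.00000
D_2 = 32289.60000
D_3 = 40039.10400
D_4 = 49648.48896
D_5 = 61564.12631
Terminal value at year 5: TV = D_5×(1+g_2)/(r−g_2) = 65257.97389/0.058 = 1125137.48085
P_0 = D_1/(1+r)^1 + D_2/(1+r)^2 + D_3/(1+r)^3 + D_4/(1+r)^4 + D_5/(1+r)^5 + TV/(1+r)^5
    = 23291.59213 + 25833.25066 + 28652.26370 + 31778.89713 + 35246.71954 + 644164.18464 = 788966.90780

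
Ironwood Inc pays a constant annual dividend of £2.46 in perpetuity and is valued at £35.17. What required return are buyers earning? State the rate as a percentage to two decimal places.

6.99%

P = C/r ⇒ r = C/P = £2.46/£35.17 = 0.069946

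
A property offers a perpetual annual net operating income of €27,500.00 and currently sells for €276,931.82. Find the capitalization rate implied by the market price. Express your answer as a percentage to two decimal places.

9.93%

P = C/r ⇒ r = C/P = €27,500.00/€276,931.82 = 0.099302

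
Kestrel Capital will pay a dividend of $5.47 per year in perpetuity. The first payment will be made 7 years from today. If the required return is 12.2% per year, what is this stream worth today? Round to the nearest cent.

$22.47

Value at end of year 6: C / r = $5.47 / 0.122 = $44.8361
Discount to today: PV = $44.8361 / (1 + 0.122)^6 = $44.8361 / 1.995065 = $22.47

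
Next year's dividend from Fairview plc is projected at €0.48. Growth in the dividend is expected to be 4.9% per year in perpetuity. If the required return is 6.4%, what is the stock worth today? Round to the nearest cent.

Growing perpetuity: P = D₁ / (r − g) = €0.4800 / (0.064 − 0.049) = €32.00

€32.00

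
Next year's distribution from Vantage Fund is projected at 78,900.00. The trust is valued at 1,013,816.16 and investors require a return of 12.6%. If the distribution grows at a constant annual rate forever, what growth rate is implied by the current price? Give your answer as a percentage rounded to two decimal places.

4.82%

P = D₁/(r−g) ⇒ g = r − D₁/P = 0.126 − 78,900.00/1,013,816.16 = 0.048175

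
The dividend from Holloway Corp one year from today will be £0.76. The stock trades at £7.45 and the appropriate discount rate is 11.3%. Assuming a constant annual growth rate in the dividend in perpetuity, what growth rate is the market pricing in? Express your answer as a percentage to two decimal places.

1.10%

P = D₁/(r−g) ⇒ g = r − D₁/P = 0.113 − £0.76/£7.45 = 0.010987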